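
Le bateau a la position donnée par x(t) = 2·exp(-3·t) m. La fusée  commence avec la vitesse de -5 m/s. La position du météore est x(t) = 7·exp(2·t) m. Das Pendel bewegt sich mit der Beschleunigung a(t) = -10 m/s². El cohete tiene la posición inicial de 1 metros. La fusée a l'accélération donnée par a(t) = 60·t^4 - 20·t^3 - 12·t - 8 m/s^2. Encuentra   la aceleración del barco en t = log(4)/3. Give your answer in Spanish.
Debemos derivar nuestra ecuación de la posición x(t) = 2·exp(-3·t) 2 veces. Tomando d/dt de x(t), encontramos v(t) = -6·exp(-3·t). La derivada de la velocidad da la aceleración: a(t) = 18·exp(-3·t). Tenemos la aceleración a(t) = 18·exp(-3·t). Sustituyendo t = log(4)/3: a(log(4)/3) = 9/2.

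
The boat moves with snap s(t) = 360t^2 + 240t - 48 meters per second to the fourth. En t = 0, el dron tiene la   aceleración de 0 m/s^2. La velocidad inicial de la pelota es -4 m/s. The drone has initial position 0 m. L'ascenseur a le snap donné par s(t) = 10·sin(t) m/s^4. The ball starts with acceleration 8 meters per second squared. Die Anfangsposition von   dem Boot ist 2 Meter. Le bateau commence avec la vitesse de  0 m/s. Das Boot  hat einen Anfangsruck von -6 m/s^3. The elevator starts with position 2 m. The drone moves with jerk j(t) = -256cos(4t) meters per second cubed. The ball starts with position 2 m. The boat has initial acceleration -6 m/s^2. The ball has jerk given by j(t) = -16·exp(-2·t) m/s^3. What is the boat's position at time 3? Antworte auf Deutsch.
Ausgehend von dem Snap s(t) = 360·t^2 + 240·t - 48, nehmen wir 4 Integrale. Die Stammfunktion von dem Snap, mit j(0) = -6, ergibt den Ruck: j(t) = 120·t^3 + 120·t^2 - 48·t - 6. Das Integral von dem Ruck, mit a(0) = -6, ergibt die Beschleunigung: a(t) = 30·t^4 + 40·t^3 - 24·t^2 - 6·t - 6. Die Stammfunktion von der Beschleunigung ist die Geschwindigkeit. Mit v(0) = 0 erhalten wir v(t) = t·(6·t^4 + 10·t^3 - 8·t^2 - 3·t - 6). Die Stammfunktion von der Geschwindigkeit, mit x(0) = 2, ergibt die Position: x(t) = t^6 + 2·t^5 - 2·t^4 - t^3 - 3·t^2 + 2. Mit x(t) = t^6 + 2·t^5 - 2·t^4 - t^3 - 3·t^2 + 2 und Einsetzen von t = 3, finden wir x = 1001.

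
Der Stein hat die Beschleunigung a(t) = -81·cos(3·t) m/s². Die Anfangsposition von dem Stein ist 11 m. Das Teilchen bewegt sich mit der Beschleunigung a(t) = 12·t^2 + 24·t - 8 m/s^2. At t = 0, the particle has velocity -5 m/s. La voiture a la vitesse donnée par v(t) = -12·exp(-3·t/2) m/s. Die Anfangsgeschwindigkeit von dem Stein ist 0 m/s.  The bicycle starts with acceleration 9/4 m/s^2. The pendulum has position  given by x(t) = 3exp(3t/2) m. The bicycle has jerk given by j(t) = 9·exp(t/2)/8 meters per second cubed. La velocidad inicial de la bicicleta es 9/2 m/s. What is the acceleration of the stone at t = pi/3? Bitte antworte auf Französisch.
En utilisant a(t) = -81·cos(3·t) et en substituant t = pi/3, nous trouvons a = 81.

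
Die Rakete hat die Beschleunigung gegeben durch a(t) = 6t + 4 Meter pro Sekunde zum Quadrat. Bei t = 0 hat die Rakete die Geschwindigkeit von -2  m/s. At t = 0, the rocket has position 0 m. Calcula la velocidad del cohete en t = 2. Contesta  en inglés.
We must find the antiderivative of our acceleration equation a(t) = 6·t + 4 1 time. The antiderivative of acceleration, with v(0) = -2, gives velocity: v(t) = 3·t^2 + 4·t - 2. Using v(t) = 3·t^2 + 4·t - 2 and substituting t = 2, we find v = 18.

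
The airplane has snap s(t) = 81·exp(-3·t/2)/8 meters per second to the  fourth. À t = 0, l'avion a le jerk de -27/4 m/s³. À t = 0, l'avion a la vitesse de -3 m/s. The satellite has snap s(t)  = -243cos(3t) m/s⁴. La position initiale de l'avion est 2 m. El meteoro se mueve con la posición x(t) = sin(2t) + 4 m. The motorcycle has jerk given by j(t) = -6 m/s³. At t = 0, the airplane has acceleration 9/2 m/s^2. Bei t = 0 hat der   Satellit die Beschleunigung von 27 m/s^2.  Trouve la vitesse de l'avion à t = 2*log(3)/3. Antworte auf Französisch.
Nous devons intégrer notre équation du snap s(t) = 81·exp(-3·t/2)/8 3 fois. L'intégrale du snap est le jerk. En utilisant j(0) = -27/4, nous obtenons j(t) = -27·exp(-3·t/2)/4. La primitive du jerk, avec a(0) = 9/2, donne l'accélération: a(t) = 9·exp(-3·t/2)/2. L'intégrale de l'accélération, avec v(0) = -3, donne la vitesse: v(t) = -3·exp(-3·t/2). Nous avons la vitesse v(t) = -3·exp(-3·t/2). En substituant t = 2*log(3)/3: v(2*log(3)/3) = -1.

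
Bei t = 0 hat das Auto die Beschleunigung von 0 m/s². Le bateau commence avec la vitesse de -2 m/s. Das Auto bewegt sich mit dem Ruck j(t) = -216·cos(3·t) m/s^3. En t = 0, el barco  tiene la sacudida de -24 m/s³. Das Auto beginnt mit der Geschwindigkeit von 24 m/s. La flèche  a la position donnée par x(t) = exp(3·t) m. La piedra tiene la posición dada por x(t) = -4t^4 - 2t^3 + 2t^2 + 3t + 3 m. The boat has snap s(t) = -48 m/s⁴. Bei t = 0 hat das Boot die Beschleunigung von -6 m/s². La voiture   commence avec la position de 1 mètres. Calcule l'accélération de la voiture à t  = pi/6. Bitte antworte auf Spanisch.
Para resolver esto, necesitamos tomar 1 antiderivada de nuestra ecuación de la sacudida j(t) = -216·cos(3·t). La integral de la sacudida, con a(0) = 0, da la aceleración: a(t) = -72·sin(3·t). Usando a(t) = -72·sin(3·t) y sustituyendo t = pi/6, encontramos a = -72.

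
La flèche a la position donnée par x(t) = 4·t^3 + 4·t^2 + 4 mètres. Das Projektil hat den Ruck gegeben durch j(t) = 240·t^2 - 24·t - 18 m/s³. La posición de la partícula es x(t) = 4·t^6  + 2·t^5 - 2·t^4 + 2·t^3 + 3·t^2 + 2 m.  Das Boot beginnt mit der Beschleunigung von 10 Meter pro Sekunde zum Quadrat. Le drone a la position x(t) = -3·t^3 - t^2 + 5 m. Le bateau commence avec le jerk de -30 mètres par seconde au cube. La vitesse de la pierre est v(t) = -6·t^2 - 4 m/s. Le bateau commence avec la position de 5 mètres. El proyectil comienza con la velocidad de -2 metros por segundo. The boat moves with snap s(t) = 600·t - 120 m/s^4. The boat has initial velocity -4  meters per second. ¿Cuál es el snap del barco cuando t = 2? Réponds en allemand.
Wir haben den Snap s(t) = 600·t - 120. Durch Einsetzen von t = 2: s(2) = 1080.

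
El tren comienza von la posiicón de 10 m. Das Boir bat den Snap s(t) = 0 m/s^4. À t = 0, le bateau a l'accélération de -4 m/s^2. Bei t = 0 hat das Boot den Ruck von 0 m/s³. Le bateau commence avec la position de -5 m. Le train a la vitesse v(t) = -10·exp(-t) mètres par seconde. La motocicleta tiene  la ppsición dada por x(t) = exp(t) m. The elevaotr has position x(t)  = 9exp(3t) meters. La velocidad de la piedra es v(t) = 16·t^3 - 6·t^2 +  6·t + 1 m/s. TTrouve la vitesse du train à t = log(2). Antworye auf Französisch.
De l'équation de la vitesse v(t) = -10·exp(-t), nous substituons t = log(2) pour obtenir v = -5.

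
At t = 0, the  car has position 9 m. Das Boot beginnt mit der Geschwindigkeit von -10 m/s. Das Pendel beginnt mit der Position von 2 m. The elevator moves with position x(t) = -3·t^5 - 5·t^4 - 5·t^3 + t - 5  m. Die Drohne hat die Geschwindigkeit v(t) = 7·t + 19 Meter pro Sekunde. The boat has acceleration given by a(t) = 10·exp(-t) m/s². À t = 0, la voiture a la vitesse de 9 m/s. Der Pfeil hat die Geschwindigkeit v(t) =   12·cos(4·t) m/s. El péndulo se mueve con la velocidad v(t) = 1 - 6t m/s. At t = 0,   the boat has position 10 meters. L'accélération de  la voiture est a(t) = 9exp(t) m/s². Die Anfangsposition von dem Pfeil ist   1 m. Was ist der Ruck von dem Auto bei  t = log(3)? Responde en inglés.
Starting from acceleration a(t) = 9·exp(t), we take 1 derivative. Differentiating acceleration, we get jerk: j(t) = 9·exp(t). We have jerk j(t) = 9·exp(t). Substituting t = log(3): j(log(3)) = 27.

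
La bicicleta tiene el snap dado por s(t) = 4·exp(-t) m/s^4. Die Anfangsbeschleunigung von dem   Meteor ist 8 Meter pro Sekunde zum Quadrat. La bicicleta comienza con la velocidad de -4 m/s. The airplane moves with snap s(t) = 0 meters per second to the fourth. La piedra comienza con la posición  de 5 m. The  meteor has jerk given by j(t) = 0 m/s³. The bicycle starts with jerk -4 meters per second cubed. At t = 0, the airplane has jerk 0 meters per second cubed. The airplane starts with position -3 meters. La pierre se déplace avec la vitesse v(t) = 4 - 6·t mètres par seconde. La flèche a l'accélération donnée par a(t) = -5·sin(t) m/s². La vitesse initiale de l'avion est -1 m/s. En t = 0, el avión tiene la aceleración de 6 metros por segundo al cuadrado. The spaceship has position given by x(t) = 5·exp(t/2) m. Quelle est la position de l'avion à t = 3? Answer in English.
We must find the integral of our snap equation s(t) = 0 4 times. Finding the antiderivative of s(t) and using j(0) = 0: j(t) = 0. Taking ∫j(t)dt and applying a(0) = 6, we find a(t) = 6. Taking ∫a(t)dt and applying v(0) = -1, we find v(t) = 6·t - 1. Finding the antiderivative of v(t) and using x(0) = -3: x(t) = 3·t^2 - t - 3. We have position x(t) = 3·t^2 - t - 3. Substituting t = 3: x(3) = 21.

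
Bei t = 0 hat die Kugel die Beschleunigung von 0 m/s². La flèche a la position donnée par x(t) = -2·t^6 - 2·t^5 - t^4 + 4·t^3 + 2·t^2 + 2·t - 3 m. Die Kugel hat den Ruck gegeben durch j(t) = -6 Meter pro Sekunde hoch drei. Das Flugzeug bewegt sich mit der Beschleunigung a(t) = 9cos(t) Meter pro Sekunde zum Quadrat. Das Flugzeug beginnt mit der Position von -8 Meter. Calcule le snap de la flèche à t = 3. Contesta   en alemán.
Ausgehend von der Position x(t) = -2·t^6 - 2·t^5 - t^4 + 4·t^3 + 2·t^2 + 2·t - 3, nehmen wir 4 Ableitungen. Mit d/dt von x(t) finden wir v(t) = -12·t^5 - 10·t^4 - 4·t^3 + 12·t^2 + 4·t + 2. Die Ableitung von der Geschwindigkeit ergibt die Beschleunigung: a(t) = -60·t^4 - 40·t^3 - 12·t^2 + 24·t + 4. Durch Ableiten von der Beschleunigung erhalten wir den Ruck: j(t) = -240·t^3 - 120·t^2 - 24·t + 24. Die Ableitung von dem Ruck ergibt den Snap: s(t) = -720·t^2 - 240·t - 24. Aus der Gleichung für den Snap s(t) = -720·t^2 - 240·t - 24, setzen wir t = 3 ein und erhalten s = -7224.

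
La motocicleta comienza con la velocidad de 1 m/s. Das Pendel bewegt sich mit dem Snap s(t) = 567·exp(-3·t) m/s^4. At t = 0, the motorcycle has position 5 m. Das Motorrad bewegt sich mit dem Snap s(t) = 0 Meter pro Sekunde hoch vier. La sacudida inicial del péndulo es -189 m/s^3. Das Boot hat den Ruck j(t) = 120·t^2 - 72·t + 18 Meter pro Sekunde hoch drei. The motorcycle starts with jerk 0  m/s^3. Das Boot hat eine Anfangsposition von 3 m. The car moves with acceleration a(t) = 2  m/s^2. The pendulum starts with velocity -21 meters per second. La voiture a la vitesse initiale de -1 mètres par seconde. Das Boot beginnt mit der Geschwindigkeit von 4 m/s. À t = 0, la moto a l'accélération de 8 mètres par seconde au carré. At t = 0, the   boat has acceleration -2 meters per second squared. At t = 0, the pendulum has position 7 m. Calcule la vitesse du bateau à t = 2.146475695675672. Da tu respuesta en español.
Debemos encontrar la antiderivada de nuestra ecuación de la sacudida j(t) = 120·t^2 - 72·t + 18 2 veces. Tomando ∫j(t)dt y aplicando a(0) = -2, encontramos a(t) = 40·t^3 - 36·t^2 + 18·t - 2. Integrando la aceleración y usando la condición inicial v(0) = 4, obtenemos v(t) = 10·t^4 - 12·t^3 + 9·t^2 - 2·t + 4. Usando v(t) = 10·t^4 - 12·t^3 + 9·t^2 - 2·t + 4 y sustituyendo t = 2.146475695675672, encontramos v = 134.775757766221.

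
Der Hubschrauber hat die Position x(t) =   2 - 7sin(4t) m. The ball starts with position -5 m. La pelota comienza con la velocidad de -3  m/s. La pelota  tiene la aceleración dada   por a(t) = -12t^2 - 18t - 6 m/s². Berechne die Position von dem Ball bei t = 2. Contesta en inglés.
Starting from acceleration a(t) = -12·t^2 - 18·t - 6, we take 2 integrals. The integral of acceleration is velocity. Using v(0) = -3, we get v(t) = -4·t^3 - 9·t^2 - 6·t - 3. Finding the antiderivative of v(t) and using x(0) = -5: x(t) = -t^4 - 3·t^3 - 3·t^2 - 3·t - 5. Using x(t) = -t^4 - 3·t^3 - 3·t^2 - 3·t - 5 and substituting t = 2, we find x = -63.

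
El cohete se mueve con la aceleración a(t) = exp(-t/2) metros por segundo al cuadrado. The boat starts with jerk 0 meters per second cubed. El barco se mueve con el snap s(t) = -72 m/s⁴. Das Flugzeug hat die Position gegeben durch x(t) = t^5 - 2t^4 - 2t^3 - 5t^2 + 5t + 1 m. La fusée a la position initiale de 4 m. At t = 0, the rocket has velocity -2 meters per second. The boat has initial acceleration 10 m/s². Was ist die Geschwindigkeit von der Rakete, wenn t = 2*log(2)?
Ausgehend von der Beschleunigung a(t) = exp(-t/2), nehmen wir 1 Stammfunktion. Die Stammfunktion von der Beschleunigung, mit v(0) = -2, ergibt die Geschwindigkeit: v(t) = -2·exp(-t/2). Aus der Gleichung für die Geschwindigkeit v(t) = -2·exp(-t/2), setzen wir t = 2*log(2) ein und erhalten v = -1.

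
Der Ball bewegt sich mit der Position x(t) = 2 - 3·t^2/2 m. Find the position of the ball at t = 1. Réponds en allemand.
Wir haben die Position x(t) = 2 - 3·t^2/2. Durch Einsetzen von t = 1: x(1) = 1/2.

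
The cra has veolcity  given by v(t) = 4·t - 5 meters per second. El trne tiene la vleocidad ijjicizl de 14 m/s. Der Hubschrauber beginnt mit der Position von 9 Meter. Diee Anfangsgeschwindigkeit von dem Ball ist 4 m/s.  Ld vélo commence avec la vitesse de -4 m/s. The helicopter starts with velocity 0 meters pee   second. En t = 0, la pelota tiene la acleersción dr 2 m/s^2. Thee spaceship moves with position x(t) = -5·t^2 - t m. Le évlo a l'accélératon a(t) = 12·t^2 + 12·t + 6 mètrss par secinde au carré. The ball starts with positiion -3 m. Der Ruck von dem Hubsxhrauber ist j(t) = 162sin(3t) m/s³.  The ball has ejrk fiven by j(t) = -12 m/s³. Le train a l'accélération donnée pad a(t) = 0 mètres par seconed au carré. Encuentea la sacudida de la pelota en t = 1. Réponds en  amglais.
We have jerk j(t) = -12. Substituting t = 1: j(1) = -12.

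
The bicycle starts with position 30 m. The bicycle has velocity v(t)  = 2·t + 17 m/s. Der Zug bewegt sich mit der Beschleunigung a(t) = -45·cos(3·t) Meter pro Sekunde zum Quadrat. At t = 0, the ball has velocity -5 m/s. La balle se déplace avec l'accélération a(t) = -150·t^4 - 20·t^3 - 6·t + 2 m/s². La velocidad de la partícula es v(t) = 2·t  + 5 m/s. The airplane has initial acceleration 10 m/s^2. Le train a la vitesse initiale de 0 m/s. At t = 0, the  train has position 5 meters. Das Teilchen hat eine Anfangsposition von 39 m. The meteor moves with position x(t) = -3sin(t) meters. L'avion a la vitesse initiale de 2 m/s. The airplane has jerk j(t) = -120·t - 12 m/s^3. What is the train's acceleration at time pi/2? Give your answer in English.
Using a(t) = -45·cos(3·t) and substituting t = pi/2, we find a = 0.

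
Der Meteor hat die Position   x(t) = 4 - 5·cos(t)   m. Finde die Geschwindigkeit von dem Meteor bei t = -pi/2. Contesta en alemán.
Um dies zu lösen, müssen wir 1 Ableitung unserer Gleichung für die Position x(t) = 4 - 5·cos(t) nehmen. Durch Ableiten von der Position erhalten wir die Geschwindigkeit: v(t) = 5·sin(t). Mit v(t) = 5·sin(t) und Einsetzen von t = -pi/2, finden wir v = -5.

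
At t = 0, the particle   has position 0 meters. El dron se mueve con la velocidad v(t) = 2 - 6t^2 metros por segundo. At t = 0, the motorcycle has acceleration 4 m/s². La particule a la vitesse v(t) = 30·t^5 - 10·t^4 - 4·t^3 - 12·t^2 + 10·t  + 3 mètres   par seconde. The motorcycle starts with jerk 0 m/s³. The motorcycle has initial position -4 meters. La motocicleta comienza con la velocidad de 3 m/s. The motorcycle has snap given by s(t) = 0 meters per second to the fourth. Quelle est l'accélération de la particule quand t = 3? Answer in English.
We must differentiate our velocity equation v(t) = 30·t^5 - 10·t^4 - 4·t^3 - 12·t^2 + 10·t + 3 1 time. Taking d/dt of v(t), we find a(t) = 150·t^4 - 40·t^3 - 12·t^2 - 24·t + 10. From the given acceleration equation a(t) = 150·t^4 - 40·t^3 - 12·t^2 - 24·t + 10, we substitute t = 3 to get a = 10900.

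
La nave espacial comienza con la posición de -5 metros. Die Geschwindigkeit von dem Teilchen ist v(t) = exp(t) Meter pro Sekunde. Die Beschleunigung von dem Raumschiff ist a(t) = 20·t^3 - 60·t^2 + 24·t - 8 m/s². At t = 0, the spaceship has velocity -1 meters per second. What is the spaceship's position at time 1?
Starting from acceleration a(t) = 20·t^3 - 60·t^2 + 24·t - 8, we take 2 antiderivatives. The integral of acceleration is velocity. Using v(0) = -1, we get v(t) = 5·t^4 - 20·t^3 + 12·t^2 - 8·t - 1. The integral of velocity, with x(0) = -5, gives position: x(t) = t^5 - 5·t^4 + 4·t^3 - 4·t^2 - t - 5. From the given position equation x(t) = t^5 - 5·t^4 + 4·t^3 - 4·t^2 - t - 5, we substitute t = 1 to get x = -10.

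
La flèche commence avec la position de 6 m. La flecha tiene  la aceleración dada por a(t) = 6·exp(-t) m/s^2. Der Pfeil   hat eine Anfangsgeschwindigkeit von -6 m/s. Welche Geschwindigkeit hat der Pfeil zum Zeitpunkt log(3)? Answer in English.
To solve this, we need to take 1 antiderivative of our acceleration equation a(t) = 6·exp(-t). The antiderivative of acceleration, with v(0) = -6, gives velocity: v(t) = -6·exp(-t). Using v(t) = -6·exp(-t) and substituting t = log(3), we find v = -2.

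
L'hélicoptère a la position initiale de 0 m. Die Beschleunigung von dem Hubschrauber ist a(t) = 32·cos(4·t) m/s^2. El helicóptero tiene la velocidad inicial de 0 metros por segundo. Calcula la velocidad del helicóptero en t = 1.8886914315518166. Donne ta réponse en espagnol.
Necesitamos integrar nuestra ecuación de la aceleración a(t) = 32·cos(4·t) 1 vez. La integral de la aceleración, con v(0) = 0, da la velocidad: v(t) = 8·sin(4·t). Usando v(t) = 8·sin(4·t) y sustituyendo t = 1.8886914315518166, encontramos v = 7.64454328423851.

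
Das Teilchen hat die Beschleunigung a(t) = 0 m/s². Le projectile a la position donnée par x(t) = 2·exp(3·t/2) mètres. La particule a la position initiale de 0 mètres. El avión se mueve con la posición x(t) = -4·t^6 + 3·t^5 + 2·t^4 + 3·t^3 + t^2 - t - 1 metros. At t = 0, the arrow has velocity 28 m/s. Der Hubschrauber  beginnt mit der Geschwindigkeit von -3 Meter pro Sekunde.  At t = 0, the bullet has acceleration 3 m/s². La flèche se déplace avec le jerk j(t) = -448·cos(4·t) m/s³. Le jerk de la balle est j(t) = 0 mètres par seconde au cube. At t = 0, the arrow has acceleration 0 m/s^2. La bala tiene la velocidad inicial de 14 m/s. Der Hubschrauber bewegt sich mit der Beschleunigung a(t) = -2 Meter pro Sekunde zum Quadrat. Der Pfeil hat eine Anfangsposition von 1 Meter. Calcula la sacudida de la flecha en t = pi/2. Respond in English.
We have jerk j(t) = -448·cos(4·t). Substituting t = pi/2: j(pi/2) = -448.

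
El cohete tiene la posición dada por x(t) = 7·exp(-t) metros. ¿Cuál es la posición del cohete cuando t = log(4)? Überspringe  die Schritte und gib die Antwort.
En t = log(4), x = 7/4.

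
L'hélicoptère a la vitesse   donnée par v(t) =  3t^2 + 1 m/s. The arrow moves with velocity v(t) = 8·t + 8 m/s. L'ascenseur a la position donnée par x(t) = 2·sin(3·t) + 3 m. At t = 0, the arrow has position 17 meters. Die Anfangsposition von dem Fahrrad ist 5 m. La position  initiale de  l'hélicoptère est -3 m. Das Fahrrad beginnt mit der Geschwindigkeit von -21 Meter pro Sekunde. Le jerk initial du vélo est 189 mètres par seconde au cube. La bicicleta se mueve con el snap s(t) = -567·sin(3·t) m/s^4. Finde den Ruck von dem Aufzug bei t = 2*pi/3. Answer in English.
We must differentiate our position equation x(t) = 2·sin(3·t) + 3 3 times. Taking d/dt of x(t), we find v(t) = 6·cos(3·t). Differentiating velocity, we get acceleration: a(t) = -18·sin(3·t). The derivative of acceleration gives jerk: j(t) = -54·cos(3·t). Using j(t) = -54·cos(3·t) and substituting t = 2*pi/3, we find j = -54.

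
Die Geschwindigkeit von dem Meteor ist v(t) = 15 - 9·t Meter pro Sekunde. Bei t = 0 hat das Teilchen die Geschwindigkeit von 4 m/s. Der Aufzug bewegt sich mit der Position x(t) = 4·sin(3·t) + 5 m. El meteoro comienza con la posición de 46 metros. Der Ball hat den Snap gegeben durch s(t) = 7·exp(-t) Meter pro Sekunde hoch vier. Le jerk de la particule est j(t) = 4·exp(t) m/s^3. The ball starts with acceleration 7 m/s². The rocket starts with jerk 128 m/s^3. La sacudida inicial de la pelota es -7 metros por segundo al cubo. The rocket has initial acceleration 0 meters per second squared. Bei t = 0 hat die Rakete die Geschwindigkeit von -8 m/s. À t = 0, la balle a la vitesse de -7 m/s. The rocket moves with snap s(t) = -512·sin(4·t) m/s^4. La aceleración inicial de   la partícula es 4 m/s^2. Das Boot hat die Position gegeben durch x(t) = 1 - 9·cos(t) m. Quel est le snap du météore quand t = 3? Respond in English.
To solve this, we need to take 3 derivatives of our velocity equation v(t) = 15 - 9·t. Taking d/dt of v(t), we find a(t) = -9. Taking d/dt of a(t), we find j(t) = 0. The derivative of jerk gives snap: s(t) = 0. From the given snap equation s(t) = 0, we substitute t = 3 to get s = 0.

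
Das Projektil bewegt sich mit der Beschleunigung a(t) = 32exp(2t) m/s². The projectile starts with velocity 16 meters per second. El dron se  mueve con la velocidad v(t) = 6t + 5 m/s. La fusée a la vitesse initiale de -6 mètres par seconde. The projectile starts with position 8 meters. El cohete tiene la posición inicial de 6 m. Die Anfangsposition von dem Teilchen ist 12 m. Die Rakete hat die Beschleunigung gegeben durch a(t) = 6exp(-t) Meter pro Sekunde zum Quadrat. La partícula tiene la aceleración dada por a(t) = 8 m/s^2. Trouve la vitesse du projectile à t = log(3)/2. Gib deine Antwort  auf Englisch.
To solve this, we need to take 1 antiderivative of our acceleration equation a(t) = 32·exp(2·t). Finding the integral of a(t) and using v(0) = 16: v(t) = 16·exp(2·t). Using v(t) = 16·exp(2·t) and substituting t = log(3)/2, we find v = 48.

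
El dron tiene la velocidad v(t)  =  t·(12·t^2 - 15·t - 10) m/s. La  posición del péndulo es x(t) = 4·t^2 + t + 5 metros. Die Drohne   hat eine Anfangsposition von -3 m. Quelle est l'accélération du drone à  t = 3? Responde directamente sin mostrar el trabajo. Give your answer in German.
a(3) = 224.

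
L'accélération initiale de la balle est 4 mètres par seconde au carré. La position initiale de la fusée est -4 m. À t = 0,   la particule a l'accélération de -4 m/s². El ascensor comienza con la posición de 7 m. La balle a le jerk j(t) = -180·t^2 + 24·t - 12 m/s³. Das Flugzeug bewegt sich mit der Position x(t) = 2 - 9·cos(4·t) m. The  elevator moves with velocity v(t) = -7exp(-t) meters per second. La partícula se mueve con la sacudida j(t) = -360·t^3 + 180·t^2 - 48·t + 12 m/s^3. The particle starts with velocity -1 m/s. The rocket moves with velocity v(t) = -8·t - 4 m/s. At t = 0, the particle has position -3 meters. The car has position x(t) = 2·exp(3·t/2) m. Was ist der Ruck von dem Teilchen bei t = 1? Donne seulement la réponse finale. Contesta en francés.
Le jerk à t = 1 est j = -216.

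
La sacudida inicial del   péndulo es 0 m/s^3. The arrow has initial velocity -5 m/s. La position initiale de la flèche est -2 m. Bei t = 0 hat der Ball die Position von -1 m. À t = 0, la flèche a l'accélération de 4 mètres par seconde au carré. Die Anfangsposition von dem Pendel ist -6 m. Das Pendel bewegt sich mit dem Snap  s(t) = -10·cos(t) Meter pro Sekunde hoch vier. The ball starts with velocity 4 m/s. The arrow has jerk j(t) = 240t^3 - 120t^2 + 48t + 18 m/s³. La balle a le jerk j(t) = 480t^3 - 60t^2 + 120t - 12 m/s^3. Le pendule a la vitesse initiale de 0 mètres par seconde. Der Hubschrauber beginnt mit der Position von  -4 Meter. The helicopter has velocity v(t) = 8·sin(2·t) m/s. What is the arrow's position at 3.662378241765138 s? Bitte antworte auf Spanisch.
Debemos encontrar la antiderivada de nuestra ecuación de la sacudida j(t) = 240·t^3 - 120·t^2 + 48·t + 18 3 veces. Tomando ∫j(t)dt y aplicando a(0) = 4, encontramos a(t) = 60·t^4 - 40·t^3 + 24·t^2 + 18·t + 4. Integrando la aceleración y usando la condición inicial v(0) = -5, obtenemos v(t) = 12·t^5 - 10·t^4 + 8·t^3 + 9·t^2 + 4·t - 5. La antiderivada de la velocidad, con x(0) = -2, da la posición: x(t) = 2·t^6 - 2·t^5 + 2·t^4 + 3·t^3 + 2·t^2 - 5·t - 2. Tenemos la posición x(t) = 2·t^6 - 2·t^5 + 2·t^4 + 3·t^3 + 2·t^2 - 5·t - 2. Sustituyendo t = 3.662378241765138: x(3.662378241765138) = 4022.15616030992.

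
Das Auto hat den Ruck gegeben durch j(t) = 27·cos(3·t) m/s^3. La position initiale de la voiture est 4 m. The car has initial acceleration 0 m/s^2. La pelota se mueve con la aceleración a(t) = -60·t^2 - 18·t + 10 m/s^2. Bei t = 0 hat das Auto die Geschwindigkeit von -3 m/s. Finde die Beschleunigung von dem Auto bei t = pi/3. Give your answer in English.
To find the answer, we compute 1 integral of j(t) = 27·cos(3·t). Taking ∫j(t)dt and applying a(0) = 0, we find a(t) = 9·sin(3·t). Using a(t) = 9·sin(3·t) and substituting t = pi/3, we find a = 0.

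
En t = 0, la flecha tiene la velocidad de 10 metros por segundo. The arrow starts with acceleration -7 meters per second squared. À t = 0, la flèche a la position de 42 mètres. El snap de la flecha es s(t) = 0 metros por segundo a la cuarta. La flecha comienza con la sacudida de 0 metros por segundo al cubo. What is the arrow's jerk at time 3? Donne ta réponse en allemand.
Wir müssen das Integral unserer Gleichung für den Snap s(t) = 0 1-mal finden. Durch Integration von dem Snap und Verwendung der Anfangsbedingung j(0) = 0, erhalten wir j(t) = 0. Mit j(t) = 0 und Einsetzen von t = 3, finden wir j = 0.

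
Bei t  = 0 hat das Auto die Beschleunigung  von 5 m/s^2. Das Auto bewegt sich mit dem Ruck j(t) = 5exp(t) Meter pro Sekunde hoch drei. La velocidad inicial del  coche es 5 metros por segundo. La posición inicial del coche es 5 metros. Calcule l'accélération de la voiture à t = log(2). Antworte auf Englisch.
We must find the antiderivative of our jerk equation j(t) = 5·exp(t) 1 time. The antiderivative of jerk, with a(0) = 5, gives acceleration: a(t) = 5·exp(t). From the given acceleration equation a(t) = 5·exp(t), we substitute t = log(2) to get a = 10.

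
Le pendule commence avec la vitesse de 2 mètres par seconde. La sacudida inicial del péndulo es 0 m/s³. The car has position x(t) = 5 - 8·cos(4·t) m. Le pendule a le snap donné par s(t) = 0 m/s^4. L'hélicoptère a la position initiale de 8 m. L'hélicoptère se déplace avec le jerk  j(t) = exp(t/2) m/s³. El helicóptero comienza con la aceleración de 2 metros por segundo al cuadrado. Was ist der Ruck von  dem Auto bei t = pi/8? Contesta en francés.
Pour résoudre ceci, nous devons prendre 3 dérivées de notre équation de la position x(t) = 5 - 8·cos(4·t). La dérivée de la position donne la vitesse: v(t) = 32·sin(4·t). La dérivée de la vitesse donne l'accélération: a(t) = 128·cos(4·t). La dérivée de l'accélération donne le jerk: j(t) = -512·sin(4·t). En utilisant j(t) = -512·sin(4·t) et en substituant t = pi/8, nous trouvons j = -512.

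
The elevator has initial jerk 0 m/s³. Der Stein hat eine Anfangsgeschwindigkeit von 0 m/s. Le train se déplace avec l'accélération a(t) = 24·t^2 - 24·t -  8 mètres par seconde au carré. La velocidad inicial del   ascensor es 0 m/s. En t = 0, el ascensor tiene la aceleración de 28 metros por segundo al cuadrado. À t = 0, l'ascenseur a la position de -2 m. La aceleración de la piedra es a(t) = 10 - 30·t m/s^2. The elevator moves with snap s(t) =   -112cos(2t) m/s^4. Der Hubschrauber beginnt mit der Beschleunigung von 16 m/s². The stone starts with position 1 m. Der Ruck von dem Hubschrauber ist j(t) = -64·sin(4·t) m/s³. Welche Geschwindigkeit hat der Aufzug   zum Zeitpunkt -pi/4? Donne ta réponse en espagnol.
Para resolver esto, necesitamos tomar 3 integrales de nuestra ecuación del snap s(t) = -112·cos(2·t). Integrando el snap y usando la condición inicial j(0) = 0, obtenemos j(t) = -56·sin(2·t). Tomando ∫j(t)dt y aplicando a(0) = 28, encontramos a(t) = 28·cos(2·t). Tomando ∫a(t)dt y aplicando v(0) = 0, encontramos v(t) = 14·sin(2·t). Usando v(t) = 14·sin(2·t) y sustituyendo t = -pi/4, encontramos v = -14.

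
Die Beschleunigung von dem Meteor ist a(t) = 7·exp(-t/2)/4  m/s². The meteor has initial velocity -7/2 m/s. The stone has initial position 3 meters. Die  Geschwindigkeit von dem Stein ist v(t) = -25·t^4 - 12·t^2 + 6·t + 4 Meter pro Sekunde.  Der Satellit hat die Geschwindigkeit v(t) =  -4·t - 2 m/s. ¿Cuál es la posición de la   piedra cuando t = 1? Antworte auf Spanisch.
Partiendo de la velocidad v(t) = -25·t^4 - 12·t^2 + 6·t + 4, tomamos 1 integral. La antiderivada de la velocidad, con x(0) = 3, da la posición: x(t) = -5·t^5 - 4·t^3 + 3·t^2 + 4·t + 3. Usando x(t) = -5·t^5 - 4·t^3 + 3·t^2 + 4·t + 3 y sustituyendo t = 1, encontramos x = 1.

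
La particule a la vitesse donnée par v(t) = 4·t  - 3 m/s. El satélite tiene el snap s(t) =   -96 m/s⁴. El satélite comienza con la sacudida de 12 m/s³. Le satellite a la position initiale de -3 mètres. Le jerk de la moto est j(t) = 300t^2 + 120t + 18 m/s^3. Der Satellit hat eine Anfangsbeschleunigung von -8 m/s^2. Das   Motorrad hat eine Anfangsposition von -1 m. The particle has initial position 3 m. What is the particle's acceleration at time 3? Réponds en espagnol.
Para resolver esto, necesitamos tomar 1 derivada de nuestra ecuación de la velocidad v(t) = 4·t - 3. La derivada de la velocidad da la aceleración: a(t) = 4. Tenemos la aceleración a(t) = 4. Sustituyendo t = 3: a(3) = 4.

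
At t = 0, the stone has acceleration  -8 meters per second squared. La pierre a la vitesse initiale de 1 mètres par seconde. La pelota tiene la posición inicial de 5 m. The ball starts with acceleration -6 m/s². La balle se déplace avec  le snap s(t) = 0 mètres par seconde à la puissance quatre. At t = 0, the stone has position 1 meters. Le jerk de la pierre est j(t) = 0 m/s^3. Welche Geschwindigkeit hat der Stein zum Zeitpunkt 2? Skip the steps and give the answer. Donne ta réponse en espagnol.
La velocidad en t = 2 es v = -15.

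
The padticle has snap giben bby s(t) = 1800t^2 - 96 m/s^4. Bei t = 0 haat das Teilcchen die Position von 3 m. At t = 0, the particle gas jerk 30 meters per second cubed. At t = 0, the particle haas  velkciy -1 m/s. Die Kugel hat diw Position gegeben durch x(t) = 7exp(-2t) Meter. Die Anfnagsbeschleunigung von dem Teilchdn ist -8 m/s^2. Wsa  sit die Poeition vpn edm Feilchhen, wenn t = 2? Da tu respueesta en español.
Necesitamos integrar nuestra ecuación del snap s(t) = 1800·t^2 - 96 4 veces. La integral del snap es la sacudida. Usando j(0) = 30, obtenemos j(t) = 600·t^3 - 96·t + 30. Tomando ∫j(t)dt y aplicando a(0) = -8, encontramos a(t) = 150·t^4 - 48·t^2 + 30·t - 8. Tomando ∫a(t)dt y aplicando v(0) = -1, encontramos v(t) = 30·t^5 - 16·t^3 + 15·t^2 - 8·t - 1. La integral de la velocidad es la posición. Usando x(0) = 3, obtenemos x(t) = 5·t^6 - 4·t^4 + 5·t^3 - 4·t^2 - t + 3. Usando x(t) = 5·t^6 - 4·t^4 + 5·t^3 - 4·t^2 - t + 3 y sustituyendo t = 2, encontramos x = 281.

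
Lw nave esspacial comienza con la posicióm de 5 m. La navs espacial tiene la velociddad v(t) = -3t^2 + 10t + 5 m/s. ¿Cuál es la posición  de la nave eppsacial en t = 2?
Necesitamos integrar nuestra ecuación de la velocidad v(t) = -3·t^2 + 10·t + 5 1 vez. La integral de la velocidad es la posición. Usando x(0) = 5, obtenemos x(t) = -t^3 + 5·t^2 + 5·t + 5. Tenemos la posición x(t) = -t^3 + 5·t^2 + 5·t + 5. Sustituyendo t = 2: x(2) = 27.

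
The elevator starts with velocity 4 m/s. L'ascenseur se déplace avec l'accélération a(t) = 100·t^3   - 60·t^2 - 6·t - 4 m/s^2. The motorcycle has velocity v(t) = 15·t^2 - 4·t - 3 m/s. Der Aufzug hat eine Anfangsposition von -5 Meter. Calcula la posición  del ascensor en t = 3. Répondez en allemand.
Ausgehend von der Beschleunigung a(t) = 100·t^3 - 60·t^2 - 6·t - 4, nehmen wir 2 Stammfunktionen. Die Stammfunktion von der Beschleunigung ist die Geschwindigkeit. Mit v(0) = 4 erhalten wir v(t) = 25·t^4 - 20·t^3 - 3·t^2 - 4·t + 4. Die Stammfunktion von der Geschwindigkeit, mit x(0) = -5, ergibt die Position: x(t) = 5·t^5 - 5·t^4 - t^3 - 2·t^2 + 4·t - 5. Mit x(t) = 5·t^5 - 5·t^4 - t^3 - 2·t^2 + 4·t - 5 und Einsetzen von t = 3, finden wir x = 772.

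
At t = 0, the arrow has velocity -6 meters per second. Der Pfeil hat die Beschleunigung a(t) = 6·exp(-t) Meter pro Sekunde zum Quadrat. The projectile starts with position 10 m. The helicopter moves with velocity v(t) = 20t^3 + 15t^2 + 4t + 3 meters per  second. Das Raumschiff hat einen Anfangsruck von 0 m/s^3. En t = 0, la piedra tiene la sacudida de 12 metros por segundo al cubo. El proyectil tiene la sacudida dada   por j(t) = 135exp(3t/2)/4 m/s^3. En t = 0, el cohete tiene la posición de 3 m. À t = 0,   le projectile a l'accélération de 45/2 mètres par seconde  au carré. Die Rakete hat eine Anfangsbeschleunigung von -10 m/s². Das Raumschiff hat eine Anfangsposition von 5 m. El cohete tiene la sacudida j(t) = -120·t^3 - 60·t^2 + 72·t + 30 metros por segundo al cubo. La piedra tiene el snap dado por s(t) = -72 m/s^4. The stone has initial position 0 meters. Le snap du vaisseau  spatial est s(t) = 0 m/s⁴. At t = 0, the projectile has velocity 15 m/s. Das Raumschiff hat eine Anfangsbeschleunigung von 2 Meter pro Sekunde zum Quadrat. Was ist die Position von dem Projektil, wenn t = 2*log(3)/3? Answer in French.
En partant du jerk j(t) = 135·exp(3·t/2)/4, nous prenons 3 primitives. L'intégrale du jerk, avec a(0) = 45/2, donne l'accélération: a(t) = 45·exp(3·t/2)/2. En intégrant l'accélération et en utilisant la condition initiale v(0) = 15, nous obtenons v(t) = 15·exp(3·t/2). L'intégrale de la vitesse, avec x(0) = 10, donne la position: x(t) = 10·exp(3·t/2). Nous avons la position x(t) = 10·exp(3·t/2). En substituant t = 2*log(3)/3: x(2*log(3)/3) = 30.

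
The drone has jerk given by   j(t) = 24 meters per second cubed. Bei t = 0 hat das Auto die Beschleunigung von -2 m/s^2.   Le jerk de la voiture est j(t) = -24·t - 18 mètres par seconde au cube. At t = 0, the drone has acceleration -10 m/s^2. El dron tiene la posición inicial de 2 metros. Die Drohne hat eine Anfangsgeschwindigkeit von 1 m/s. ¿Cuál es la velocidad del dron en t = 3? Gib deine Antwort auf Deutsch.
Wir müssen unsere Gleichung für den Ruck j(t) = 24 2-mal integrieren. Durch Integration von dem Ruck und Verwendung der Anfangsbedingung a(0) = -10, erhalten wir a(t) = 24·t - 10. Durch Integration von der Beschleunigung und Verwendung der Anfangsbedingung v(0) = 1, erhalten wir v(t) = 12·t^2 - 10·t + 1. Mit v(t) = 12·t^2 - 10·t + 1 und Einsetzen von t = 3, finden wir v = 79.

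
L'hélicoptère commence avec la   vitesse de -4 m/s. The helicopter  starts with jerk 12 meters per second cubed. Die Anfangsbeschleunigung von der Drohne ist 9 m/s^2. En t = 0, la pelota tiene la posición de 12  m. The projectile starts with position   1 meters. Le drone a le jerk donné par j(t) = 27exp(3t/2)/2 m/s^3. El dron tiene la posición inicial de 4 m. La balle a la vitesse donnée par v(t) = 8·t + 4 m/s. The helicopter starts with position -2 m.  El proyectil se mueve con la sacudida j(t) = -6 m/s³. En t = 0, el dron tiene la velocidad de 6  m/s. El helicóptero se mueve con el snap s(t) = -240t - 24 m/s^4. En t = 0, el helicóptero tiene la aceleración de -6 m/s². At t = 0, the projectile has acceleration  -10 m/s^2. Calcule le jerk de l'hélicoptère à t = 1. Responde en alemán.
Um dies zu lösen, müssen wir 1 Integral unserer Gleichung für den Snap s(t) = -240·t - 24 finden. Durch Integration von dem Snap und Verwendung der Anfangsbedingung j(0) = 12, erhalten wir j(t) = -120·t^2 - 24·t + 12. Aus der Gleichung für den Ruck j(t) = -120·t^2 - 24·t + 12, setzen wir t = 1 ein und erhalten j = -132.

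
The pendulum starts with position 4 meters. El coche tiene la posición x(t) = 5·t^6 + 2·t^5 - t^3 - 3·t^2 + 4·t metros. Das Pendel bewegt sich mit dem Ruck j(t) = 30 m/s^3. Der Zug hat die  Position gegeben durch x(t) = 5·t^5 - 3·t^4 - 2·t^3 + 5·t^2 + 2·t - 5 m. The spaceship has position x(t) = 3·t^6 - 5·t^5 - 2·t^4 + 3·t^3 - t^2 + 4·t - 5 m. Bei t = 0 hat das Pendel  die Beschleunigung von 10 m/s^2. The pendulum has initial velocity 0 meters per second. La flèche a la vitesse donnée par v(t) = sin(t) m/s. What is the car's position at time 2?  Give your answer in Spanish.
Tenemos la posición x(t) = 5·t^6 + 2·t^5 - t^3 - 3·t^2 + 4·t. Sustituyendo t = 2: x(2) = 372.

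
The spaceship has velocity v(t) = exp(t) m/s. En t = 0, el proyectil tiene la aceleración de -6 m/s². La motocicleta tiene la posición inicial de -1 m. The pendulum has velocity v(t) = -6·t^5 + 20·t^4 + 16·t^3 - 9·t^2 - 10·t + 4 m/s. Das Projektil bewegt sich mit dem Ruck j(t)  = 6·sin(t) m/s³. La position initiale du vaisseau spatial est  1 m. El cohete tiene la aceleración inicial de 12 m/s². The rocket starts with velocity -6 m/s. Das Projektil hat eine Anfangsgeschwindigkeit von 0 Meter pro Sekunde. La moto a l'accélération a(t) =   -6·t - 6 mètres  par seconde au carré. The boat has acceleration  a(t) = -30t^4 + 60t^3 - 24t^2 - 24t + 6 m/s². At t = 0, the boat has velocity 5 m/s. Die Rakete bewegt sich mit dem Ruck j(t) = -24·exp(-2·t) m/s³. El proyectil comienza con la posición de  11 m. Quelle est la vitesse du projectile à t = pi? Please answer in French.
Nous devons intégrer notre équation du jerk j(t) = 6·sin(t) 2 fois. En prenant ∫j(t)dt et en appliquant a(0) = -6, nous trouvons a(t) = -6·cos(t). En intégrant l'accélération et en utilisant la condition initiale v(0) = 0, nous obtenons v(t) = -6·sin(t). En utilisant v(t) = -6·sin(t) et en substituant t = pi, nous trouvons v = 0.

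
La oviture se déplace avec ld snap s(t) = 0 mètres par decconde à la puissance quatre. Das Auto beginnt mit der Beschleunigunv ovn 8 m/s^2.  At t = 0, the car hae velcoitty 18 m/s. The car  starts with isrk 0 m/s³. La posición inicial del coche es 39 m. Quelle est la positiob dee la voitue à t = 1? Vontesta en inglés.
Starting from snap s(t) = 0, we take 4 integrals. Taking ∫s(t)dt and applying j(0) = 0, we find j(t) = 0. Taking ∫j(t)dt and applying a(0) = 8, we find a(t) = 8. Finding the antiderivative of a(t) and using v(0) = 18: v(t) = 8·t + 18. Taking ∫v(t)dt and applying x(0) = 39, we find x(t) = 4·t^2 + 18·t + 39. From the given position equation x(t) = 4·t^2 + 18·t + 39, we substitute t = 1 to get x = 61.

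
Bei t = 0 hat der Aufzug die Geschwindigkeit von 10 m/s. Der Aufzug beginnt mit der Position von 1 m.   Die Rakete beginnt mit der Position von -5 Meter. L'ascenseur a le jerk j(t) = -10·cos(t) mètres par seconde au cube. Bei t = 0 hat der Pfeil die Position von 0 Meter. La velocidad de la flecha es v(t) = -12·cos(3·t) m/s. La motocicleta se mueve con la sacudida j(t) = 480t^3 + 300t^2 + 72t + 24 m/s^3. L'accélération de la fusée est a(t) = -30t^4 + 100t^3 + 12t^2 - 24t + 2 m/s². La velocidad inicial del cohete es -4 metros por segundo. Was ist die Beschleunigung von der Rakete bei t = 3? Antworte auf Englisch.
Using a(t) = -30·t^4 + 100·t^3 + 12·t^2 - 24·t + 2 and substituting t = 3, we find a = 308.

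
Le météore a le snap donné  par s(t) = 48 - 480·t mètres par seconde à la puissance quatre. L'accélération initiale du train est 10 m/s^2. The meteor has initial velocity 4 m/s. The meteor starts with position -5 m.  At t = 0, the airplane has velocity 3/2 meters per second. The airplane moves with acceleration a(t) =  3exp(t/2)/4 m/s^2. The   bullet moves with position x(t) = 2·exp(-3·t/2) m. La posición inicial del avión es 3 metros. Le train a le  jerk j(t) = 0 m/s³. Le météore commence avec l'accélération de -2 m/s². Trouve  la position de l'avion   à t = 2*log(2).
En partant de l'accélération a(t) = 3·exp(t/2)/4, nous prenons 2 primitives. En prenant ∫a(t)dt et en appliquant v(0) = 3/2, nous trouvons v(t) = 3·exp(t/2)/2. La primitive de la vitesse est la position. En utilisant x(0) = 3, nous obtenons x(t) = 3·exp(t/2). En utilisant x(t) = 3·exp(t/2) et en substituant t = 2*log(2), nous trouvons x = 6.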